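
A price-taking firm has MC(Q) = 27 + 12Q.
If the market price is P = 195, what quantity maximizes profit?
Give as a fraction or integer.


In perfect competition, profit is maximized where P = MC.
195 = 27 + 12Q
168 = 12Q
Q* = 168/12 = 14

14


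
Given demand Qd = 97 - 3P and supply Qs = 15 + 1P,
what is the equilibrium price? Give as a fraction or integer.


At equilibrium, Qd = Qs.
97 - 3P = 15 + 1P
97 - 15 = 3P + 1P
82 = 4P
P* = 82/4 = 41/2

41/2


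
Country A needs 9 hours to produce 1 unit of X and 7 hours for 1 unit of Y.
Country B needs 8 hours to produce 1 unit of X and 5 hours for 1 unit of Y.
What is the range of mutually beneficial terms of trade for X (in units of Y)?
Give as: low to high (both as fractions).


Opportunity cost of X for Country A = hours_X / hours_Y = 9/7 = 9/7 units of Y
Opportunity cost of X for Country B = hours_X / hours_Y = 8/5 = 8/5 units of Y
Terms of trade must be between the two opportunity costs.
Range: 9/7 to 8/5

9/7 to 8/5


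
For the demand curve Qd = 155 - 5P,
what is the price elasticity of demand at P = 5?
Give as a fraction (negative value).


dQ/dP = -5
At P = 5: Q = 155 - 5*5 = 130
E = (dQ/dP)(P/Q) = (-5)(5/130) = -5/26

-5/26


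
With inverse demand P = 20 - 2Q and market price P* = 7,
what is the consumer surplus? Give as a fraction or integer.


Maximum willingness to pay (at Q=0): P_max = 20
Quantity demanded at P* = 7:
Q* = (20 - 7)/2 = 13/2
CS = (1/2) * Q* * (P_max - P*)
CS = (1/2) * 13/2 * (20 - 7)
CS = (1/2) * 13/2 * 13 = 169/4

169/4


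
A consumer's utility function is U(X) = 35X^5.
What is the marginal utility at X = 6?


MU = dU/dX = 35*5*X^(5-1)
MU = 175*X^4
At X = 6:
MU = 175 * 6^4
MU = 175 * 1296 = 226800

226800


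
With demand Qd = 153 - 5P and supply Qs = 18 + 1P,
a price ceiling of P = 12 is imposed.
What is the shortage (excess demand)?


At P = 12:
Qd = 153 - 5*12 = 93
Qs = 18 + 1*12 = 30
Shortage = Qd - Qs = 93 - 30 = 63

63


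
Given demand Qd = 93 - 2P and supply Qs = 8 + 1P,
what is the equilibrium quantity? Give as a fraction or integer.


First find equilibrium price:
93 - 2P = 8 + 1P
P* = 85/3 = 85/3
Then substitute into demand:
Q* = 93 - 2 * 85/3 = 109/3

109/3


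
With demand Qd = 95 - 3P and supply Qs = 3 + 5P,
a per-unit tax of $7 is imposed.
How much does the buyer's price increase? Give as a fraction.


With a per-unit tax, the buyer's price increase depends on relative slopes.
Supply slope: d = 5, Demand slope: b = 3
Buyer's price increase = d * tax / (b + d)
= 5 * 7 / (3 + 5)
= 35 / 8 = 35/8

35/8


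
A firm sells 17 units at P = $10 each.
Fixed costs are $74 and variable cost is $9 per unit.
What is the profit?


Total Revenue = P * Q = 10 * 17 = $170
Total Cost = FC + VC*Q = 74 + 9*17 = $227
Profit = TR - TC = 170 - 227 = $-57

$-57


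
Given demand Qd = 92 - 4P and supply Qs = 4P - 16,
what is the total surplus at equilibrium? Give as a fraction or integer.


Find equilibrium: 92 - 4P = 4P - 16
92 + 16 = 8P
P* = 108/8 = 27/2
Q* = 4*27/2 - 16 = 38
Inverse demand: P = 23 - Q/4, so P_max = 23
Inverse supply: P = 4 + Q/4, so P_min = 4
CS = (1/2) * 38 * (23 - 27/2) = 361/2
PS = (1/2) * 38 * (27/2 - 4) = 361/2
TS = CS + PS = 361/2 + 361/2 = 361

361


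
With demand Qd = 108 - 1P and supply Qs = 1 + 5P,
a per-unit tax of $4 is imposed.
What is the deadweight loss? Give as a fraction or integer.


Pre-tax equilibrium quantity: Q* = 541/6
Post-tax equilibrium quantity: Q_tax = 521/6
Reduction in quantity: Q* - Q_tax = 10/3
DWL = (1/2) * tax * (Q* - Q_tax)
DWL = (1/2) * 4 * 10/3 = 20/3

20/3


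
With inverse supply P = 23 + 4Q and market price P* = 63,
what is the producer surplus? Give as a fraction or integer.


Minimum supply price (at Q=0): P_min = 23
Quantity supplied at P* = 63:
Q* = (63 - 23)/4 = 10
PS = (1/2) * Q* * (P* - P_min)
PS = (1/2) * 10 * (63 - 23)
PS = (1/2) * 10 * 40 = 200

200


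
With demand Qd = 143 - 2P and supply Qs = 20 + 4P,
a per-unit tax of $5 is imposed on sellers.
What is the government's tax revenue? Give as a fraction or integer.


With tax on sellers, new supply: Qs' = 20 + 4(P - 5)
= 0 + 4P
New equilibrium quantity:
Q_new = 286/3
Tax revenue = tax * Q_new = 5 * 286/3 = 1430/3

1430/3


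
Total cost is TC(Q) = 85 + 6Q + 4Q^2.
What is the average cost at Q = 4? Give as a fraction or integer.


TC(4) = 85 + 6*4 + 4*4^2
TC(4) = 85 + 24 + 64 = 173
AC = TC/Q = 173/4 = 173/4

173/4


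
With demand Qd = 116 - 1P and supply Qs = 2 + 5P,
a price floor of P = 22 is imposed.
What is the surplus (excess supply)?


At P = 22:
Qd = 116 - 1*22 = 94
Qs = 2 + 5*22 = 112
Surplus = Qs - Qd = 112 - 94 = 18

18


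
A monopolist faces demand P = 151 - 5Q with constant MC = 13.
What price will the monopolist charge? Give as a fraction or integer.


MR = 151 - 10Q
Set MR = MC: 151 - 10Q = 13
Q* = 69/5
Substitute into demand:
P* = 151 - 5*69/5 = 82

82


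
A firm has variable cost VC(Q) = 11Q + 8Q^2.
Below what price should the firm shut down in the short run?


AVC(Q) = VC(Q)/Q = 11 + 8Q
AVC is increasing in Q, so minimum AVC is at Q -> 0+.
Min AVC = 11
The firm should shut down if P < 11.

11


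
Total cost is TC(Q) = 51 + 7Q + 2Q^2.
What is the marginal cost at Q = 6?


MC = dTC/dQ = 7 + 2*2*Q
At Q = 6:
MC = 7 + 4*6
MC = 7 + 24 = 31

31


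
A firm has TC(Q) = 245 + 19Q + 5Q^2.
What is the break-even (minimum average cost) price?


AC(Q) = 245/Q + 19 + 5Q
To minimize: dAC/dQ = -245/Q^2 + 5 = 0
Q^2 = 245/5 = 49
Q* = 7
Min AC = 245/7 + 19 + 5*7
Min AC = 35 + 19 + 35 = 89

89


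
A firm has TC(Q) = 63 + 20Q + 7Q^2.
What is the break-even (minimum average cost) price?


AC(Q) = 63/Q + 20 + 7Q
To minimize: dAC/dQ = -63/Q^2 + 7 = 0
Q^2 = 63/7 = 9
Q* = 3
Min AC = 63/3 + 20 + 7*3
Min AC = 21 + 20 + 21 = 62

62


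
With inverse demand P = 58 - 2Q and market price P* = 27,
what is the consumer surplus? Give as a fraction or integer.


Maximum willingness to pay (at Q=0): P_max = 58
Quantity demanded at P* = 27:
Q* = (58 - 27)/2 = 31/2
CS = (1/2) * Q* * (P_max - P*)
CS = (1/2) * 31/2 * (58 - 27)
CS = (1/2) * 31/2 * 31 = 961/4

961/4


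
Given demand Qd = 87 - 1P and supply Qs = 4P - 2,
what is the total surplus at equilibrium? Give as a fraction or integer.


Find equilibrium: 87 - 1P = 4P - 2
87 + 2 = 5P
P* = 89/5 = 89/5
Q* = 4*89/5 - 2 = 346/5
Inverse demand: P = 87 - Q/1, so P_max = 87
Inverse supply: P = 1/2 + Q/4, so P_min = 1/2
CS = (1/2) * 346/5 * (87 - 89/5) = 59858/25
PS = (1/2) * 346/5 * (89/5 - 1/2) = 29929/50
TS = CS + PS = 59858/25 + 29929/50 = 29929/10

29929/10


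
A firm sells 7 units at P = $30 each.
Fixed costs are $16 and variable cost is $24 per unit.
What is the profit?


Total Revenue = P * Q = 30 * 7 = $210
Total Cost = FC + VC*Q = 16 + 24*7 = $184
Profit = TR - TC = 210 - 184 = $26

$26


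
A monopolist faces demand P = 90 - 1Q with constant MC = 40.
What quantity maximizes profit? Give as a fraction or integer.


TR = P*Q = (90 - 1Q)Q = 90Q - 1Q^2
MR = dTR/dQ = 90 - 2Q
Set MR = MC:
90 - 2Q = 40
50 = 2Q
Q* = 50/2 = 25

25


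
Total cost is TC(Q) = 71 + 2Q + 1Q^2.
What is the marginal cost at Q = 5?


MC = dTC/dQ = 2 + 2*1*Q
At Q = 5:
MC = 2 + 2*5
MC = 2 + 10 = 12

12


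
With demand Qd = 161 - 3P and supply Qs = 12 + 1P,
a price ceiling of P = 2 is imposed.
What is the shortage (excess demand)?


At P = 2:
Qd = 161 - 3*2 = 155
Qs = 12 + 1*2 = 14
Shortage = Qd - Qs = 155 - 14 = 141

141


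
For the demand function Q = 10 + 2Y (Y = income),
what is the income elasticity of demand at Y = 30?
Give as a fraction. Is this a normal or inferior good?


dQ/dY = 2
At Y = 30: Q = 10 + 2*30 = 70
Ey = (dQ/dY)(Y/Q) = 2 * 30 / 70 = 6/7
Since Ey > 0, this is a normal good.

6/7 (normal good)


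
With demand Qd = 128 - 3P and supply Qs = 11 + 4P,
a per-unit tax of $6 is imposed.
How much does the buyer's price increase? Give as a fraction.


With a per-unit tax, the buyer's price increase depends on relative slopes.
Supply slope: d = 4, Demand slope: b = 3
Buyer's price increase = d * tax / (b + d)
= 4 * 6 / (3 + 4)
= 24 / 7 = 24/7

24/7


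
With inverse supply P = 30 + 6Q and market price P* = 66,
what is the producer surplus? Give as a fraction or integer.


Minimum supply price (at Q=0): P_min = 30
Quantity supplied at P* = 66:
Q* = (66 - 30)/6 = 6
PS = (1/2) * Q* * (P* - P_min)
PS = (1/2) * 6 * (66 - 30)
PS = (1/2) * 6 * 36 = 108

108


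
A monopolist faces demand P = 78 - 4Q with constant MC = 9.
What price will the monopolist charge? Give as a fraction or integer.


MR = 78 - 8Q
Set MR = MC: 78 - 8Q = 9
Q* = 69/8
Substitute into demand:
P* = 78 - 4*69/8 = 87/2

87/2


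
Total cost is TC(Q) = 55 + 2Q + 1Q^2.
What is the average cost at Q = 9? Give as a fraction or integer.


TC(9) = 55 + 2*9 + 1*9^2
TC(9) = 55 + 18 + 81 = 154
AC = TC/Q = 154/9 = 154/9

154/9


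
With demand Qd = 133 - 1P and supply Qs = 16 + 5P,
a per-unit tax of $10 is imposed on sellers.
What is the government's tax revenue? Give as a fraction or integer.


With tax on sellers, new supply: Qs' = 16 + 5(P - 10)
= 5P - 34
New equilibrium quantity:
Q_new = 631/6
Tax revenue = tax * Q_new = 10 * 631/6 = 3155/3

3155/3


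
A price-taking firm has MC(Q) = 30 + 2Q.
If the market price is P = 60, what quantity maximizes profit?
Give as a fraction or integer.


In perfect competition, profit is maximized where P = MC.
60 = 30 + 2Q
30 = 2Q
Q* = 30/2 = 15

15


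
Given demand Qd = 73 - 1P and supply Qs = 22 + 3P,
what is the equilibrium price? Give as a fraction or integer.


At equilibrium, Qd = Qs.
73 - 1P = 22 + 3P
73 - 22 = 1P + 3P
51 = 4P
P* = 51/4 = 51/4

51/4


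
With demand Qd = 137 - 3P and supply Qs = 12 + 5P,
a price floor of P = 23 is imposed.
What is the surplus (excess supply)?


At P = 23:
Qd = 137 - 3*23 = 68
Qs = 12 + 5*23 = 127
Surplus = Qs - Qd = 127 - 68 = 59

59


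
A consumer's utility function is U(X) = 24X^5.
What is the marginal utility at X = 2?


MU = dU/dX = 24*5*X^(5-1)
MU = 120*X^4
At X = 2:
MU = 120 * 2^4
MU = 120 * 16 = 1920

1920


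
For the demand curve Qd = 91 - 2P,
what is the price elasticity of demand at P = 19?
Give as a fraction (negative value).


dQ/dP = -2
At P = 19: Q = 91 - 2*19 = 53
E = (dQ/dP)(P/Q) = (-2)(19/53) = -38/53

-38/53


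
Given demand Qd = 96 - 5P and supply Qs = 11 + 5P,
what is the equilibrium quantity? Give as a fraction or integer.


First find equilibrium price:
96 - 5P = 11 + 5P
P* = 85/10 = 17/2
Then substitute into demand:
Q* = 96 - 5 * 17/2 = 107/2

107/2


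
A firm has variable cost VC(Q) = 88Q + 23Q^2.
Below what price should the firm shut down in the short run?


AVC(Q) = VC(Q)/Q = 88 + 23Q
AVC is increasing in Q, so minimum AVC is at Q -> 0+.
Min AVC = 88
The firm should shut down if P < 88.

88


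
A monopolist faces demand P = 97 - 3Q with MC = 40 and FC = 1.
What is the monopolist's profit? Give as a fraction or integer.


MR = MC: 97 - 6Q = 40
Q* = 19/2
P* = 97 - 3*19/2 = 137/2
Profit = (P* - MC)*Q* - FC
= (137/2 - 40)*19/2 - 1
= 57/2*19/2 - 1
= 1083/4 - 1 = 1079/4

1079/4


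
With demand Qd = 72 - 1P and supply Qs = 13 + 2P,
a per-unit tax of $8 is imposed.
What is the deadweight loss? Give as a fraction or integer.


Pre-tax equilibrium quantity: Q* = 157/3
Post-tax equilibrium quantity: Q_tax = 47
Reduction in quantity: Q* - Q_tax = 16/3
DWL = (1/2) * tax * (Q* - Q_tax)
DWL = (1/2) * 8 * 16/3 = 64/3

64/3


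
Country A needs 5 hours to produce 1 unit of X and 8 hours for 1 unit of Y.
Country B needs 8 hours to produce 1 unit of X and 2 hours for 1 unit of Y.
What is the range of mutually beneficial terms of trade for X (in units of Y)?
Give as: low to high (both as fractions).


Opportunity cost of X for Country A = hours_X / hours_Y = 5/8 = 5/8 units of Y
Opportunity cost of X for Country B = hours_X / hours_Y = 8/2 = 4 units of Y
Terms of trade must be between the two opportunity costs.
Range: 5/8 to 4

5/8 to 4


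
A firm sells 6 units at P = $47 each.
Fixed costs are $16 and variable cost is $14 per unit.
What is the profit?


Total Revenue = P * Q = 47 * 6 = $282
Total Cost = FC + VC*Q = 16 + 14*6 = $100
Profit = TR - TC = 282 - 100 = $182

$182


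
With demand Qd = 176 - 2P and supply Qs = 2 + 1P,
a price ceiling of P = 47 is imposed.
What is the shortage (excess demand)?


At P = 47:
Qd = 176 - 2*47 = 82
Qs = 2 + 1*47 = 49
Shortage = Qd - Qs = 82 - 49 = 33

33


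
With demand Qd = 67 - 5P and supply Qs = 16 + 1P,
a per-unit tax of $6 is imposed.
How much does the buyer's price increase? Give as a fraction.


With a per-unit tax, the buyer's price increase depends on relative slopes.
Supply slope: d = 1, Demand slope: b = 5
Buyer's price increase = d * tax / (b + d)
= 1 * 6 / (5 + 1)
= 6 / 6 = 1

1


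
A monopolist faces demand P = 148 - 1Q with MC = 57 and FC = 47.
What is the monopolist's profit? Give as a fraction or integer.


MR = MC: 148 - 2Q = 57
Q* = 91/2
P* = 148 - 1*91/2 = 205/2
Profit = (P* - MC)*Q* - FC
= (205/2 - 57)*91/2 - 47
= 91/2*91/2 - 47
= 8281/4 - 47 = 8093/4

8093/4


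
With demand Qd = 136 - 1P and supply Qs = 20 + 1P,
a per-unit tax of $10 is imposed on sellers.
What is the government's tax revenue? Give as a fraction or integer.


With tax on sellers, new supply: Qs' = 20 + 1(P - 10)
= 10 + 1P
New equilibrium quantity:
Q_new = 73
Tax revenue = tax * Q_new = 10 * 73 = 730

730


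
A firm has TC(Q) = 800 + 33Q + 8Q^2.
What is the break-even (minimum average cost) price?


AC(Q) = 800/Q + 33 + 8Q
To minimize: dAC/dQ = -800/Q^2 + 8 = 0
Q^2 = 800/8 = 100
Q* = 10
Min AC = 800/10 + 33 + 8*10
Min AC = 80 + 33 + 80 = 193

193


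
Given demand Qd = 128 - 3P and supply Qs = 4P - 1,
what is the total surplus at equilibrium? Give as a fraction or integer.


Find equilibrium: 128 - 3P = 4P - 1
128 + 1 = 7P
P* = 129/7 = 129/7
Q* = 4*129/7 - 1 = 509/7
Inverse demand: P = 128/3 - Q/3, so P_max = 128/3
Inverse supply: P = 1/4 + Q/4, so P_min = 1/4
CS = (1/2) * 509/7 * (128/3 - 129/7) = 259081/294
PS = (1/2) * 509/7 * (129/7 - 1/4) = 259081/392
TS = CS + PS = 259081/294 + 259081/392 = 259081/168

259081/168


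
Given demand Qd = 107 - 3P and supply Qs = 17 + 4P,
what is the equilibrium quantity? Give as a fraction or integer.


First find equilibrium price:
107 - 3P = 17 + 4P
P* = 90/7 = 90/7
Then substitute into demand:
Q* = 107 - 3 * 90/7 = 479/7

479/7


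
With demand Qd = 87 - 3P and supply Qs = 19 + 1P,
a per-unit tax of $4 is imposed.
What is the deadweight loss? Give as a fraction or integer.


Pre-tax equilibrium quantity: Q* = 36
Post-tax equilibrium quantity: Q_tax = 33
Reduction in quantity: Q* - Q_tax = 3
DWL = (1/2) * tax * (Q* - Q_tax)
DWL = (1/2) * 4 * 3 = 6

6


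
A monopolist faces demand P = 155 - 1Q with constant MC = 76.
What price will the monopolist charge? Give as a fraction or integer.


MR = 155 - 2Q
Set MR = MC: 155 - 2Q = 76
Q* = 79/2
Substitute into demand:
P* = 155 - 1*79/2 = 231/2

231/2


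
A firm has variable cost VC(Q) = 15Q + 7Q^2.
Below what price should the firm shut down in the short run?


AVC(Q) = VC(Q)/Q = 15 + 7Q
AVC is increasing in Q, so minimum AVC is at Q -> 0+.
Min AVC = 15
The firm should shut down if P < 15.

15


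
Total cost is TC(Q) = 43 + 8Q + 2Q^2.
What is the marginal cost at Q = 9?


MC = dTC/dQ = 8 + 2*2*Q
At Q = 9:
MC = 8 + 4*9
MC = 8 + 36 = 44

44


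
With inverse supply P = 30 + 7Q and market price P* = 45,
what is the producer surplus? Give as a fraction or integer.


Minimum supply price (at Q=0): P_min = 30
Quantity supplied at P* = 45:
Q* = (45 - 30)/7 = 15/7
PS = (1/2) * Q* * (P* - P_min)
PS = (1/2) * 15/7 * (45 - 30)
PS = (1/2) * 15/7 * 15 = 225/14

225/14


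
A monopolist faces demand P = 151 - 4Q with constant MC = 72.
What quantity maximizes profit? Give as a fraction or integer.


TR = P*Q = (151 - 4Q)Q = 151Q - 4Q^2
MR = dTR/dQ = 151 - 8Q
Set MR = MC:
151 - 8Q = 72
79 = 8Q
Q* = 79/8 = 79/8

79/8


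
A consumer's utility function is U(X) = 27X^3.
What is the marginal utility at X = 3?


MU = dU/dX = 27*3*X^(3-1)
MU = 81*X^2
At X = 3:
MU = 81 * 3^2
MU = 81 * 9 = 729

729


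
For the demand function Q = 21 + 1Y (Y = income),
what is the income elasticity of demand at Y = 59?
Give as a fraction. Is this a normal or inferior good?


dQ/dY = 1
At Y = 59: Q = 21 + 1*59 = 80
Ey = (dQ/dY)(Y/Q) = 1 * 59 / 80 = 59/80
Since Ey > 0, this is a normal good.

59/80 (normal good)


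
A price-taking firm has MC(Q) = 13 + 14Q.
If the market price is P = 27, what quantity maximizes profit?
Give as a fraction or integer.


In perfect competition, profit is maximized where P = MC.
27 = 13 + 14Q
14 = 14Q
Q* = 14/14 = 1

1


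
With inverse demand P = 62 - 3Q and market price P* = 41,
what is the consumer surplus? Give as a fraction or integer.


Maximum willingness to pay (at Q=0): P_max = 62
Quantity demanded at P* = 41:
Q* = (62 - 41)/3 = 7
CS = (1/2) * Q* * (P_max - P*)
CS = (1/2) * 7 * (62 - 41)
CS = (1/2) * 7 * 21 = 147/2

147/2


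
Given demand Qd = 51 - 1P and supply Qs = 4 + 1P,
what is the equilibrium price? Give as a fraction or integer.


At equilibrium, Qd = Qs.
51 - 1P = 4 + 1P
51 - 4 = 1P + 1P
47 = 2P
P* = 47/2 = 47/2

47/2


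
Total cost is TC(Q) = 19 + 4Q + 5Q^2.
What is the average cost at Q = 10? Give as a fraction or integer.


TC(10) = 19 + 4*10 + 5*10^2
TC(10) = 19 + 40 + 500 = 559
AC = TC/Q = 559/10 = 559/10

559/10


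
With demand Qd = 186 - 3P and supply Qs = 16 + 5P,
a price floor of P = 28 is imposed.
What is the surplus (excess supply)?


At P = 28:
Qd = 186 - 3*28 = 102
Qs = 16 + 5*28 = 156
Surplus = Qs - Qd = 156 - 102 = 54

54


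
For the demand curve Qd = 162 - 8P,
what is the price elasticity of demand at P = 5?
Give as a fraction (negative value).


dQ/dP = -8
At P = 5: Q = 162 - 8*5 = 122
E = (dQ/dP)(P/Q) = (-8)(5/122) = -20/61

-20/61


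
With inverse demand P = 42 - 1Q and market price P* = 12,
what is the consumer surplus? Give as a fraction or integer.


Maximum willingness to pay (at Q=0): P_max = 42
Quantity demanded at P* = 12:
Q* = (42 - 12)/1 = 30
CS = (1/2) * Q* * (P_max - P*)
CS = (1/2) * 30 * (42 - 12)
CS = (1/2) * 30 * 30 = 450

450


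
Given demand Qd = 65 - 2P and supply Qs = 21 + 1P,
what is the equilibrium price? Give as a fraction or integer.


At equilibrium, Qd = Qs.
65 - 2P = 21 + 1P
65 - 21 = 2P + 1P
44 = 3P
P* = 44/3 = 44/3

44/3


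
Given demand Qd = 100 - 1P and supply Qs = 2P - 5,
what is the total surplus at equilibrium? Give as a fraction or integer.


Find equilibrium: 100 - 1P = 2P - 5
100 + 5 = 3P
P* = 105/3 = 35
Q* = 2*35 - 5 = 65
Inverse demand: P = 100 - Q/1, so P_max = 100
Inverse supply: P = 5/2 + Q/2, so P_min = 5/2
CS = (1/2) * 65 * (100 - 35) = 4225/2
PS = (1/2) * 65 * (35 - 5/2) = 4225/4
TS = CS + PS = 4225/2 + 4225/4 = 12675/4

12675/4


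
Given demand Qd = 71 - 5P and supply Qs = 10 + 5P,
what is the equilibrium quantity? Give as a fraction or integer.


First find equilibrium price:
71 - 5P = 10 + 5P
P* = 61/10 = 61/10
Then substitute into demand:
Q* = 71 - 5 * 61/10 = 81/2

81/2


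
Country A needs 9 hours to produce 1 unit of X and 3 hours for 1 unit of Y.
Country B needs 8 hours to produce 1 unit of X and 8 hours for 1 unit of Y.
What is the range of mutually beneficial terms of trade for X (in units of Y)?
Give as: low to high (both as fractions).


Opportunity cost of X for Country A = hours_X / hours_Y = 9/3 = 3 units of Y
Opportunity cost of X for Country B = hours_X / hours_Y = 8/8 = 1 units of Y
Terms of trade must be between the two opportunity costs.
Range: 1 to 3

1 to 3


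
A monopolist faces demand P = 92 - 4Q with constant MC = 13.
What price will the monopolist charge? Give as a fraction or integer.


MR = 92 - 8Q
Set MR = MC: 92 - 8Q = 13
Q* = 79/8
Substitute into demand:
P* = 92 - 4*79/8 = 105/2

105/2


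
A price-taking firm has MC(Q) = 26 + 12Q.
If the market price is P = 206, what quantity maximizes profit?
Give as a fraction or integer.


In perfect competition, profit is maximized where P = MC.
206 = 26 + 12Q
180 = 12Q
Q* = 180/12 = 15

15


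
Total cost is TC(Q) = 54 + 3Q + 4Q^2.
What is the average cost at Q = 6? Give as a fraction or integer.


TC(6) = 54 + 3*6 + 4*6^2
TC(6) = 54 + 18 + 144 = 216
AC = TC/Q = 216/6 = 36

36


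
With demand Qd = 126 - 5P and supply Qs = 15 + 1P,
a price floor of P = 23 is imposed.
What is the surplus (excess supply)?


At P = 23:
Qd = 126 - 5*23 = 11
Qs = 15 + 1*23 = 38
Surplus = Qs - Qd = 38 - 11 = 27

27


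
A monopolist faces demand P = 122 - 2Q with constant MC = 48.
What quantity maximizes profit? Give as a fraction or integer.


TR = P*Q = (122 - 2Q)Q = 122Q - 2Q^2
MR = dTR/dQ = 122 - 4Q
Set MR = MC:
122 - 4Q = 48
74 = 4Q
Q* = 74/4 = 37/2

37/2


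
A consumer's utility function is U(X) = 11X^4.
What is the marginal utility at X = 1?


MU = dU/dX = 11*4*X^(4-1)
MU = 44*X^3
At X = 1:
MU = 44 * 1^3
MU = 44 * 1 = 44

44


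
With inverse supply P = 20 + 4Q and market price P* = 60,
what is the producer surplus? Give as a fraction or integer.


Minimum supply price (at Q=0): P_min = 20
Quantity supplied at P* = 60:
Q* = (60 - 20)/4 = 10
PS = (1/2) * Q* * (P* - P_min)
PS = (1/2) * 10 * (60 - 20)
PS = (1/2) * 10 * 40 = 200

200


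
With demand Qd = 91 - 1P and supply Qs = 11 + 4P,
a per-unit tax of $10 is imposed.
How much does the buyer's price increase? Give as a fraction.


With a per-unit tax, the buyer's price increase depends on relative slopes.
Supply slope: d = 4, Demand slope: b = 1
Buyer's price increase = d * tax / (b + d)
= 4 * 10 / (1 + 4)
= 40 / 5 = 8

8


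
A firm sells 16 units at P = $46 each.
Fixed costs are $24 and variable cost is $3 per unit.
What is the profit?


Total Revenue = P * Q = 46 * 16 = $736
Total Cost = FC + VC*Q = 24 + 3*16 = $72
Profit = TR - TC = 736 - 72 = $664

$664


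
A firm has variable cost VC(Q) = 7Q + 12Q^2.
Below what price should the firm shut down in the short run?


AVC(Q) = VC(Q)/Q = 7 + 12Q
AVC is increasing in Q, so minimum AVC is at Q -> 0+.
Min AVC = 7
The firm should shut down if P < 7.

7


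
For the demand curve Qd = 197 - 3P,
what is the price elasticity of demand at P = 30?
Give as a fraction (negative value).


dQ/dP = -3
At P = 30: Q = 197 - 3*30 = 107
E = (dQ/dP)(P/Q) = (-3)(30/107) = -90/107

-90/107


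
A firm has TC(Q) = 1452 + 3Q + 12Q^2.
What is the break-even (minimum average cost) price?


AC(Q) = 1452/Q + 3 + 12Q
To minimize: dAC/dQ = -1452/Q^2 + 12 = 0
Q^2 = 1452/12 = 121
Q* = 11
Min AC = 1452/11 + 3 + 12*11
Min AC = 132 + 3 + 132 = 267

267


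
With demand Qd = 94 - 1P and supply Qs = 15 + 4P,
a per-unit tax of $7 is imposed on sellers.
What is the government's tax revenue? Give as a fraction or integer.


With tax on sellers, new supply: Qs' = 15 + 4(P - 7)
= 4P - 13
New equilibrium quantity:
Q_new = 363/5
Tax revenue = tax * Q_new = 7 * 363/5 = 2541/5

2541/5


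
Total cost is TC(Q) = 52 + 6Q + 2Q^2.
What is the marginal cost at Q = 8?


MC = dTC/dQ = 6 + 2*2*Q
At Q = 8:
MC = 6 + 4*8
MC = 6 + 32 = 38

38


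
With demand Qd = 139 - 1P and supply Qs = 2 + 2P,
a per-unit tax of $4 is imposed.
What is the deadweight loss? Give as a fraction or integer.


Pre-tax equilibrium quantity: Q* = 280/3
Post-tax equilibrium quantity: Q_tax = 272/3
Reduction in quantity: Q* - Q_tax = 8/3
DWL = (1/2) * tax * (Q* - Q_tax)
DWL = (1/2) * 4 * 8/3 = 16/3

16/3


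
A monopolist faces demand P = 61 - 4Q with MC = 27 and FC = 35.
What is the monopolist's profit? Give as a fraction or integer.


MR = MC: 61 - 8Q = 27
Q* = 17/4
P* = 61 - 4*17/4 = 44
Profit = (P* - MC)*Q* - FC
= (44 - 27)*17/4 - 35
= 17*17/4 - 35
= 289/4 - 35 = 149/4

149/4


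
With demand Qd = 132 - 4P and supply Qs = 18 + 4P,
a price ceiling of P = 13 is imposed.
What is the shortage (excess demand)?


At P = 13:
Qd = 132 - 4*13 = 80
Qs = 18 + 4*13 = 70
Shortage = Qd - Qs = 80 - 70 = 10

10


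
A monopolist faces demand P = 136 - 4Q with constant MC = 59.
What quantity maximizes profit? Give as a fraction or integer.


TR = P*Q = (136 - 4Q)Q = 136Q - 4Q^2
MR = dTR/dQ = 136 - 8Q
Set MR = MC:
136 - 8Q = 59
77 = 8Q
Q* = 77/8 = 77/8

77/8


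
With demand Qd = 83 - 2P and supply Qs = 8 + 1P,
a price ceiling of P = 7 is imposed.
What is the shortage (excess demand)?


At P = 7:
Qd = 83 - 2*7 = 69
Qs = 8 + 1*7 = 15
Shortage = Qd - Qs = 69 - 15 = 54

54


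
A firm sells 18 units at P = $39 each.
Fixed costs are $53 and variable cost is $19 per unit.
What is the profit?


Total Revenue = P * Q = 39 * 18 = $702
Total Cost = FC + VC*Q = 53 + 19*18 = $395
Profit = TR - TC = 702 - 395 = $307

$307


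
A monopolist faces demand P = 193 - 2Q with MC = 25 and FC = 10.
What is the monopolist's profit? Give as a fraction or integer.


MR = MC: 193 - 4Q = 25
Q* = 42
P* = 193 - 2*42 = 109
Profit = (P* - MC)*Q* - FC
= (109 - 25)*42 - 10
= 84*42 - 10
= 3528 - 10 = 3518

3518


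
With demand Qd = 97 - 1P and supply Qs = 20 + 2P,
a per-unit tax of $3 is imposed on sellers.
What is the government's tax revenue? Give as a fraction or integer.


With tax on sellers, new supply: Qs' = 20 + 2(P - 3)
= 14 + 2P
New equilibrium quantity:
Q_new = 208/3
Tax revenue = tax * Q_new = 3 * 208/3 = 208

208


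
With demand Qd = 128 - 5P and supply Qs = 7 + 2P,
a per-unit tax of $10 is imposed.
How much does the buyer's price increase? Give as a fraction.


With a per-unit tax, the buyer's price increase depends on relative slopes.
Supply slope: d = 2, Demand slope: b = 5
Buyer's price increase = d * tax / (b + d)
= 2 * 10 / (5 + 2)
= 20 / 7 = 20/7

20/7


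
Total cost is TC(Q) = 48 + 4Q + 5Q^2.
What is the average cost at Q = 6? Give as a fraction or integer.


TC(6) = 48 + 4*6 + 5*6^2
TC(6) = 48 + 24 + 180 = 252
AC = TC/Q = 252/6 = 42

42


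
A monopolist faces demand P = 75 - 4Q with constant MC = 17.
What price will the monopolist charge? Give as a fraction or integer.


MR = 75 - 8Q
Set MR = MC: 75 - 8Q = 17
Q* = 29/4
Substitute into demand:
P* = 75 - 4*29/4 = 46

46


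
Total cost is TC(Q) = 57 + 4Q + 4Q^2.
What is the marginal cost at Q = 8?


MC = dTC/dQ = 4 + 2*4*Q
At Q = 8:
MC = 4 + 8*8
MC = 4 + 64 = 68

68


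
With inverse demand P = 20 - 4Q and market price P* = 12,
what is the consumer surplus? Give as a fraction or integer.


Maximum willingness to pay (at Q=0): P_max = 20
Quantity demanded at P* = 12:
Q* = (20 - 12)/4 = 2
CS = (1/2) * Q* * (P_max - P*)
CS = (1/2) * 2 * (20 - 12)
CS = (1/2) * 2 * 8 = 8

8


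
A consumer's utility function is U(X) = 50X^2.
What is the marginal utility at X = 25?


MU = dU/dX = 50*2*X^(2-1)
MU = 100*X^1
At X = 25:
MU = 100 * 25^1
MU = 100 * 25 = 2500

2500


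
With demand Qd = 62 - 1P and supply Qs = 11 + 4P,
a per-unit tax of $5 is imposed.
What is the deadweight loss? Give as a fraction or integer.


Pre-tax equilibrium quantity: Q* = 259/5
Post-tax equilibrium quantity: Q_tax = 239/5
Reduction in quantity: Q* - Q_tax = 4
DWL = (1/2) * tax * (Q* - Q_tax)
DWL = (1/2) * 5 * 4 = 10

10


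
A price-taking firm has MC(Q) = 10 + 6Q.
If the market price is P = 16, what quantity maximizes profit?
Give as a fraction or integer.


In perfect competition, profit is maximized where P = MC.
16 = 10 + 6Q
6 = 6Q
Q* = 6/6 = 1

1


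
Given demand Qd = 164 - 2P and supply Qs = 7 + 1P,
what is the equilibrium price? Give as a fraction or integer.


At equilibrium, Qd = Qs.
164 - 2P = 7 + 1P
164 - 7 = 2P + 1P
157 = 3P
P* = 157/3 = 157/3

157/3


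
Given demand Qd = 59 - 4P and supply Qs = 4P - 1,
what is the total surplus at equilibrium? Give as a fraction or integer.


Find equilibrium: 59 - 4P = 4P - 1
59 + 1 = 8P
P* = 60/8 = 15/2
Q* = 4*15/2 - 1 = 29
Inverse demand: P = 59/4 - Q/4, so P_max = 59/4
Inverse supply: P = 1/4 + Q/4, so P_min = 1/4
CS = (1/2) * 29 * (59/4 - 15/2) = 841/8
PS = (1/2) * 29 * (15/2 - 1/4) = 841/8
TS = CS + PS = 841/8 + 841/8 = 841/4

841/4


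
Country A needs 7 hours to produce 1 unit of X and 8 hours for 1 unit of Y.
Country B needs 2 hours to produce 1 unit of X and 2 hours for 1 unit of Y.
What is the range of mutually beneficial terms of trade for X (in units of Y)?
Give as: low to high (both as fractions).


Opportunity cost of X for Country A = hours_X / hours_Y = 7/8 = 7/8 units of Y
Opportunity cost of X for Country B = hours_X / hours_Y = 2/2 = 1 units of Y
Terms of trade must be between the two opportunity costs.
Range: 7/8 to 1

7/8 to 1


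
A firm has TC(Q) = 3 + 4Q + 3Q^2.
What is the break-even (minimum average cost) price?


AC(Q) = 3/Q + 4 + 3Q
To minimize: dAC/dQ = -3/Q^2 + 3 = 0
Q^2 = 3/3 = 1
Q* = 1
Min AC = 3/1 + 4 + 3*1
Min AC = 3 + 4 + 3 = 10

10


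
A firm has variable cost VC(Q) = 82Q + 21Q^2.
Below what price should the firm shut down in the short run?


AVC(Q) = VC(Q)/Q = 82 + 21Q
AVC is increasing in Q, so minimum AVC is at Q -> 0+.
Min AVC = 82
The firm should shut down if P < 82.

82


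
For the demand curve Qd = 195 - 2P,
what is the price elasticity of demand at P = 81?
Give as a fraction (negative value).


dQ/dP = -2
At P = 81: Q = 195 - 2*81 = 33
E = (dQ/dP)(P/Q) = (-2)(81/33) = -54/11

-54/11


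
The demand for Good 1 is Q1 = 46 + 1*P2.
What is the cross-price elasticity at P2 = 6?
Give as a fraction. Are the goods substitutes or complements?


dQ1/dP2 = 1
At P2 = 6: Q1 = 46 + 1*6 = 52
Exy = (dQ1/dP2)(P2/Q1) = 1 * 6 / 52 = 3/26
Since Exy > 0, the goods are substitutes.

3/26 (substitutes)


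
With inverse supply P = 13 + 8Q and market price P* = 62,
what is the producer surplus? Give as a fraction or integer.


Minimum supply price (at Q=0): P_min = 13
Quantity supplied at P* = 62:
Q* = (62 - 13)/8 = 49/8
PS = (1/2) * Q* * (P* - P_min)
PS = (1/2) * 49/8 * (62 - 13)
PS = (1/2) * 49/8 * 49 = 2401/16

2401/16


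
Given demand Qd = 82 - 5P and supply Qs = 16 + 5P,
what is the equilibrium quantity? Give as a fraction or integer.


First find equilibrium price:
82 - 5P = 16 + 5P
P* = 66/10 = 33/5
Then substitute into demand:
Q* = 82 - 5 * 33/5 = 49

49


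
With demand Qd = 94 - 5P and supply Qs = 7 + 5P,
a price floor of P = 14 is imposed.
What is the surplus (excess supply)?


At P = 14:
Qd = 94 - 5*14 = 24
Qs = 7 + 5*14 = 77
Surplus = Qs - Qd = 77 - 24 = 53

53


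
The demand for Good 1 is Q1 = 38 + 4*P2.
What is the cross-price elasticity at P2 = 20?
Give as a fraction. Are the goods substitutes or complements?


dQ1/dP2 = 4
At P2 = 20: Q1 = 38 + 4*20 = 118
Exy = (dQ1/dP2)(P2/Q1) = 4 * 20 / 118 = 40/59
Since Exy > 0, the goods are substitutes.

40/59 (substitutes)


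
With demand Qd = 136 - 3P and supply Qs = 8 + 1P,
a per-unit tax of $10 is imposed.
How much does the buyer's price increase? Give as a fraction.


With a per-unit tax, the buyer's price increase depends on relative slopes.
Supply slope: d = 1, Demand slope: b = 3
Buyer's price increase = d * tax / (b + d)
= 1 * 10 / (3 + 1)
= 10 / 4 = 5/2

5/2


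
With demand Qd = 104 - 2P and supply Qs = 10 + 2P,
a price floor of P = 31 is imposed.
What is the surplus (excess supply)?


At P = 31:
Qd = 104 - 2*31 = 42
Qs = 10 + 2*31 = 72
Surplus = Qs - Qd = 72 - 42 = 30

30


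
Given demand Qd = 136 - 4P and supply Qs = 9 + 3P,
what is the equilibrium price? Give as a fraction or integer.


At equilibrium, Qd = Qs.
136 - 4P = 9 + 3P
136 - 9 = 4P + 3P
127 = 7P
P* = 127/7 = 127/7

127/7


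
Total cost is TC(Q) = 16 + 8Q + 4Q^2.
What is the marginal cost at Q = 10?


MC = dTC/dQ = 8 + 2*4*Q
At Q = 10:
MC = 8 + 8*10
MC = 8 + 80 = 88

88


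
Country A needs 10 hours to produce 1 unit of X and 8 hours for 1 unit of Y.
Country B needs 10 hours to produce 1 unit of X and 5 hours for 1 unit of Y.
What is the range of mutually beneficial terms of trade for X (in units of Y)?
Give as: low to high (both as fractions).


Opportunity cost of X for Country A = hours_X / hours_Y = 10/8 = 5/4 units of Y
Opportunity cost of X for Country B = hours_X / hours_Y = 10/5 = 2 units of Y
Terms of trade must be between the two opportunity costs.
Range: 5/4 to 2

5/4 to 2


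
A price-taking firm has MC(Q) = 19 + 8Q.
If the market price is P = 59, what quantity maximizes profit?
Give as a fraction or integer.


In perfect competition, profit is maximized where P = MC.
59 = 19 + 8Q
40 = 8Q
Q* = 40/8 = 5

5


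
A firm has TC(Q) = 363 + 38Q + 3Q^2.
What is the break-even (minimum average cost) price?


AC(Q) = 363/Q + 38 + 3Q
To minimize: dAC/dQ = -363/Q^2 + 3 = 0
Q^2 = 363/3 = 121
Q* = 11
Min AC = 363/11 + 38 + 3*11
Min AC = 33 + 38 + 33 = 104

104


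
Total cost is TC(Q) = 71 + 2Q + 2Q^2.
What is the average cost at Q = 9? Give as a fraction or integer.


TC(9) = 71 + 2*9 + 2*9^2
TC(9) = 71 + 18 + 162 = 251
AC = TC/Q = 251/9 = 251/9

251/9


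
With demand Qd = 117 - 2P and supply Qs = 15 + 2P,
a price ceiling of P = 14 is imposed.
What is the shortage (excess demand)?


At P = 14:
Qd = 117 - 2*14 = 89
Qs = 15 + 2*14 = 43
Shortage = Qd - Qs = 89 - 43 = 46

46


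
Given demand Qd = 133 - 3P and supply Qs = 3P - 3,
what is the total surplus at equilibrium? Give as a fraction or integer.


Find equilibrium: 133 - 3P = 3P - 3
133 + 3 = 6P
P* = 136/6 = 68/3
Q* = 3*68/3 - 3 = 65
Inverse demand: P = 133/3 - Q/3, so P_max = 133/3
Inverse supply: P = 1 + Q/3, so P_min = 1
CS = (1/2) * 65 * (133/3 - 68/3) = 4225/6
PS = (1/2) * 65 * (68/3 - 1) = 4225/6
TS = CS + PS = 4225/6 + 4225/6 = 4225/3

4225/3


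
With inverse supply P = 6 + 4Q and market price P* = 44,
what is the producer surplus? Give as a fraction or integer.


Minimum supply price (at Q=0): P_min = 6
Quantity supplied at P* = 44:
Q* = (44 - 6)/4 = 19/2
PS = (1/2) * Q* * (P* - P_min)
PS = (1/2) * 19/2 * (44 - 6)
PS = (1/2) * 19/2 * 38 = 361/2

361/2


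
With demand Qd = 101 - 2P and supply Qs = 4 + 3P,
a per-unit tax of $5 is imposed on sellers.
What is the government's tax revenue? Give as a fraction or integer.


With tax on sellers, new supply: Qs' = 4 + 3(P - 5)
= 3P - 11
New equilibrium quantity:
Q_new = 281/5
Tax revenue = tax * Q_new = 5 * 281/5 = 281

281


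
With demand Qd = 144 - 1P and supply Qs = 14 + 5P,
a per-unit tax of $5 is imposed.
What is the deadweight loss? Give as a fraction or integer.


Pre-tax equilibrium quantity: Q* = 367/3
Post-tax equilibrium quantity: Q_tax = 709/6
Reduction in quantity: Q* - Q_tax = 25/6
DWL = (1/2) * tax * (Q* - Q_tax)
DWL = (1/2) * 5 * 25/6 = 125/12

125/12


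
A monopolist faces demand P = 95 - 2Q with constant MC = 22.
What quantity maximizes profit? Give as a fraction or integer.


TR = P*Q = (95 - 2Q)Q = 95Q - 2Q^2
MR = dTR/dQ = 95 - 4Q
Set MR = MC:
95 - 4Q = 22
73 = 4Q
Q* = 73/4 = 73/4

73/4


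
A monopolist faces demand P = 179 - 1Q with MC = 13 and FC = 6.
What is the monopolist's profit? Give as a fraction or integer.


MR = MC: 179 - 2Q = 13
Q* = 83
P* = 179 - 1*83 = 96
Profit = (P* - MC)*Q* - FC
= (96 - 13)*83 - 6
= 83*83 - 6
= 6889 - 6 = 6883

6883


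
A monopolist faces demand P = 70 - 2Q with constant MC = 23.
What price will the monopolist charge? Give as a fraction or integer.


MR = 70 - 4Q
Set MR = MC: 70 - 4Q = 23
Q* = 47/4
Substitute into demand:
P* = 70 - 2*47/4 = 93/2

93/2


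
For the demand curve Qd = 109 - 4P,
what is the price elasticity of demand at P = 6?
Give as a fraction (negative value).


dQ/dP = -4
At P = 6: Q = 109 - 4*6 = 85
E = (dQ/dP)(P/Q) = (-4)(6/85) = -24/85

-24/85


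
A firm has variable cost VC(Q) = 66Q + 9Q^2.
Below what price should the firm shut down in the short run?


AVC(Q) = VC(Q)/Q = 66 + 9Q
AVC is increasing in Q, so minimum AVC is at Q -> 0+.
Min AVC = 66
The firm should shut down if P < 66.

66


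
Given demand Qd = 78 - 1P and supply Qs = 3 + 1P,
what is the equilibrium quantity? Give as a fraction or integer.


First find equilibrium price:
78 - 1P = 3 + 1P
P* = 75/2 = 75/2
Then substitute into demand:
Q* = 78 - 1 * 75/2 = 81/2

81/2


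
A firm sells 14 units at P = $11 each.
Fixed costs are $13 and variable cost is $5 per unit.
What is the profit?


Total Revenue = P * Q = 11 * 14 = $154
Total Cost = FC + VC*Q = 13 + 5*14 = $83
Profit = TR - TC = 154 - 83 = $71

$71


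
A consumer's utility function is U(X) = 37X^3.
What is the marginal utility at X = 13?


MU = dU/dX = 37*3*X^(3-1)
MU = 111*X^2
At X = 13:
MU = 111 * 13^2
MU = 111 * 169 = 18759

18759


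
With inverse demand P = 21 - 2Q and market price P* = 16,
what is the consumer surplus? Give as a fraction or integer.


Maximum willingness to pay (at Q=0): P_max = 21
Quantity demanded at P* = 16:
Q* = (21 - 16)/2 = 5/2
CS = (1/2) * Q* * (P_max - P*)
CS = (1/2) * 5/2 * (21 - 16)
CS = (1/2) * 5/2 * 5 = 25/4

25/4


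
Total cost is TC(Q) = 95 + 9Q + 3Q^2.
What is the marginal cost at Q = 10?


MC = dTC/dQ = 9 + 2*3*Q
At Q = 10:
MC = 9 + 6*10
MC = 9 + 60 = 69

69


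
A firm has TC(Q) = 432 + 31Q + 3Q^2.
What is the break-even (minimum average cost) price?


AC(Q) = 432/Q + 31 + 3Q
To minimize: dAC/dQ = -432/Q^2 + 3 = 0
Q^2 = 432/3 = 144
Q* = 12
Min AC = 432/12 + 31 + 3*12
Min AC = 36 + 31 + 36 = 103

103


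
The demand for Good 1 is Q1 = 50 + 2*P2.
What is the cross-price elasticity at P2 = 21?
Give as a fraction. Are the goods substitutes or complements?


dQ1/dP2 = 2
At P2 = 21: Q1 = 50 + 2*21 = 92
Exy = (dQ1/dP2)(P2/Q1) = 2 * 21 / 92 = 21/46
Since Exy > 0, the goods are substitutes.

21/46 (substitutes)


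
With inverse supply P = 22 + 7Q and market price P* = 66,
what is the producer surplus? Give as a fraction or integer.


Minimum supply price (at Q=0): P_min = 22
Quantity supplied at P* = 66:
Q* = (66 - 22)/7 = 44/7
PS = (1/2) * Q* * (P* - P_min)
PS = (1/2) * 44/7 * (66 - 22)
PS = (1/2) * 44/7 * 44 = 968/7

968/7


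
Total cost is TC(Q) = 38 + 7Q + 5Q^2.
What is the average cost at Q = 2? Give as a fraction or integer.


TC(2) = 38 + 7*2 + 5*2^2
TC(2) = 38 + 14 + 20 = 72
AC = TC/Q = 72/2 = 36

36


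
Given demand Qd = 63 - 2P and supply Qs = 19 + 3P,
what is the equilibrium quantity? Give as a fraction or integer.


First find equilibrium price:
63 - 2P = 19 + 3P
P* = 44/5 = 44/5
Then substitute into demand:
Q* = 63 - 2 * 44/5 = 227/5

227/5


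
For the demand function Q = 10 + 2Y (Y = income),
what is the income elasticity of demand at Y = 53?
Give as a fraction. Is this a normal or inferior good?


dQ/dY = 2
At Y = 53: Q = 10 + 2*53 = 116
Ey = (dQ/dY)(Y/Q) = 2 * 53 / 116 = 53/58
Since Ey > 0, this is a normal good.

53/58 (normal good)


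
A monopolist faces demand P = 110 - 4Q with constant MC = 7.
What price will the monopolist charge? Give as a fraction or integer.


MR = 110 - 8Q
Set MR = MC: 110 - 8Q = 7
Q* = 103/8
Substitute into demand:
P* = 110 - 4*103/8 = 117/2

117/2


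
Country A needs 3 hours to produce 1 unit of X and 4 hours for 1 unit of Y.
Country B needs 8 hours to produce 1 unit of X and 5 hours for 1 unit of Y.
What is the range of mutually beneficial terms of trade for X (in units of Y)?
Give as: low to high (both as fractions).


Opportunity cost of X for Country A = hours_X / hours_Y = 3/4 = 3/4 units of Y
Opportunity cost of X for Country B = hours_X / hours_Y = 8/5 = 8/5 units of Y
Terms of trade must be between the two opportunity costs.
Range: 3/4 to 8/5

3/4 to 8/5


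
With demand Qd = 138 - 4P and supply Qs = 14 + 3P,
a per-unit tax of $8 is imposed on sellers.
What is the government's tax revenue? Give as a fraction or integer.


With tax on sellers, new supply: Qs' = 14 + 3(P - 8)
= 3P - 10
New equilibrium quantity:
Q_new = 374/7
Tax revenue = tax * Q_new = 8 * 374/7 = 2992/7

2992/7
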